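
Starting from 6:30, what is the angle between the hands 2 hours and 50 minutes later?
First find the time 2 hours and 50 minutes after 6:30.
Total minutes: 6 x 60 + 30 + 2 x 60 + 50 = 560.
560 mod 720 = 560 minutes = 9:20.
Now compute the angle at 9:20:
Hour hand: 9 x 30 + 20 x 0.5 = 280 degrees
Minute hand: 20 x 6 = 120 degrees
Difference: |280 - 120| = 160 degrees
The angle is 160 degrees

Final answer: 160 degrees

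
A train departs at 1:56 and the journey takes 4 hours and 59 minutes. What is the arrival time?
Starting time: 1:56
Adding 59 minutes to 56 minutes: 56 + 59 = 115 minutes = 1 hour and 55 minutes
Adding 4 hours: 1 + 4 + 1 (carry) = 6
Final time: 6:55

Final answer: 6:55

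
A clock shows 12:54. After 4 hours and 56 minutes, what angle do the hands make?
First find the time 4 hours and 56 minutes after 12:54.
Total minutes: 12 x 60 + 54 + 4 x 60 + 56 = 1070.
1070 mod 720 = 350 minutes = 5:50.
Now compute the angle at 5:50:
Hour hand: 5 x 30 + 50 x 0.5 = 175 degrees
Minute hand: 50 x 6 = 300 degrees
Difference: |175 - 300| = 125 degrees
The angle is 125 degrees

Final answer: 125 degrees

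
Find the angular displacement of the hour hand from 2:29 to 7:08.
The hour hand moves 0.5 degrees per minute.
Time elapsed: 7:08 - 2:29 = 279 minutes
Angular displacement: 279 x 0.5 = 139.5 degrees

Final answer: 139.5 degrees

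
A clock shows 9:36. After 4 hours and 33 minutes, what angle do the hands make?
First find the time 4 hours and 33 minutes after 9:36.
Total minutes: 9 x 60 + 36 + 4 x 60 + 33 = 849.
849 mod 720 = 129 minutes = 2:09.
Now compute the angle at 2:09:
Hour hand: 2 x 30 + 9 x 0.5 = 64.5 degrees
Minute hand: 9 x 6 = 54 degrees
Difference: |64.5 - 54| = 10.5 degrees
The angle is 10.5 degrees

Final answer: 10.5 degrees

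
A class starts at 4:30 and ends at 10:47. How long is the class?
From 4:30 to 10:47:
(10 x 60 + 47) - (4 x 60 + 30) = 647 - 270 = 377 minutes
= 6 hours and 17 minutes

Final answer: 6 hours and 17 minutes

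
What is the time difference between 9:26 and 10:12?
From 9:26 to 10:12:
(10 x 60 + 12) - (9 x 60 + 26) = 612 - 566 = 46 minutes
= 46 minutes

Final answer: 46 minutes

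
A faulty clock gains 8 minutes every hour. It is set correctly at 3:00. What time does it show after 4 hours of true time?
For every 60 true minutes, the faulty clock advances 60 + 8 = 68 minutes.
True elapsed: 4 hours = 240 minutes.
Faulty clock advances: 240 x 68/60 = 272 minutes (drift: 32 minutes ahead).
Shown time: 3:00 + 272 minutes = 7:32.

Final answer: 7:32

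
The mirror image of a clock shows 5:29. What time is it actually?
Reflection across the vertical (12-6) axis maps a hand at angle A degrees to (360 - A) degrees, which sends a reading of T minutes past 12:00 to (720 - T) minutes past 12:00.
Mirror reads 5:29 = 329 minutes past 12:00.
Actual time: (720 - 329) mod 720 = 391 minutes = 6:31.

Final answer: 6:31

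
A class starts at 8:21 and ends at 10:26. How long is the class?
From 8:21 to 10:26:
(10 x 60 + 26) - (8 x 60 + 21) = 626 - 501 = 125 minutes
= 2 hours and 5 minutes

Final answer: 2 hours and 5 minutes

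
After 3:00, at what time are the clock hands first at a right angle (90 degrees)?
At t minutes past 3:00, the hour hand is at 30 x 3 + 0.5t degrees and the minute hand is at 6t degrees.
The smaller angle between them is 90 degrees when |30H - 5.5t| = 90 or |30H - 5.5t| = 270.
With H = 3, solve 30 x 3 - 5.5t = +/- target for each target:
  t = (30 x 3 - 90) / 5.5 = 0 (outside (0, 60))
  t = (30 x 3 + 90) / 5.5 = 32.73
  t = (30 x 3 - 270) / 5.5 = -32.73 (outside (0, 60))
  t = (30 x 3 + 270) / 5.5 = 65.45 (outside (0, 60))
Valid solutions in (0, 60): {32.73} minutes.
First occurrence: t = 32.73 minutes.
The hands are at right angles at 32.73 minutes past 3:00.

Final answer: 32.73 minutes past 3:00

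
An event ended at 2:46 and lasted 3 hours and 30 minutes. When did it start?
Starting time: 2:46 = 166 total minutes past 12:00
Subtracting: 3 hours and 30 minutes = 210 minutes
166 - 210 = -44 (negative, add 12 hours = 720) = 676 minutes
= 11 hours and 16 minutes past 12:00 = 11:16

Final answer: 11:16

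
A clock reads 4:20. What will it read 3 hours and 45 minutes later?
Starting time: 4:20
Adding 45 minutes to 20 minutes: 20 + 45 = 65 minutes = 1 hour and 5 minutes
Adding 3 hours: 4 + 3 + 1 (carry) = 8
Final time: 8:05

Final answer: 8:05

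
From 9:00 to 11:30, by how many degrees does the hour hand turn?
The hour hand moves 0.5 degrees per minute.
Time elapsed: 11:30 - 9:00 = 150 minutes
Angular displacement: 150 x 0.5 = 75 degrees

Final answer: 75 degrees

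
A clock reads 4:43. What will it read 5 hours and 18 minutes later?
Starting time: 4:43
Adding 18 minutes to 43 minutes: 43 + 18 = 61 minutes = 1 hour and 1 minute
Adding 5 hours: 4 + 5 + 1 (carry) = 10
Final time: 10:01

Final answer: 10:01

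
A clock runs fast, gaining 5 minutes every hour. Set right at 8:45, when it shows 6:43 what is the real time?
For every 60 true minutes, the faulty clock advances 65 minutes, so 1 faulty-clock minute corresponds to 60/65 true minutes.
From 8:45 to 6:43 on the faulty dial is 598 minutes.
True elapsed: 598 x 60/65 = 552 minutes = 9 hours and 12 minutes.
True time: 8:45 + 9 hours and 12 minutes = 5:57.

Final answer: 5:57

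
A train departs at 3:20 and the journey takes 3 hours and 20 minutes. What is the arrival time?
Starting time: 3:20
Adding 20 minutes to 20 minutes: 20 + 20 = 40 minutes
Adding 3 hours: 3 + 3 = 6
Final time: 6:40

Final answer: 6:40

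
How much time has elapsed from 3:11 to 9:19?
From 3:11 to 9:19:
(9 x 60 + 19) - (3 x 60 + 11) = 559 - 191 = 368 minutes
= 6 hours and 8 minutes

Final answer: 6 hours and 8 minutes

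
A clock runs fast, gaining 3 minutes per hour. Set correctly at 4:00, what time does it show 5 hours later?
For every 60 true minutes, the faulty clock advances 60 + 3 = 63 minutes.
True elapsed: 5 hours = 300 minutes.
Faulty clock advances: 300 x 63/60 = 315 minutes (drift: 15 minutes ahead).
Shown time: 4:00 + 315 minutes = 9:15.

Final answer: 9:15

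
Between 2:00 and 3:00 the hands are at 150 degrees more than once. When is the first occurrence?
At t minutes past 2:00, the hour hand is at 30 x 2 + 0.5t degrees and the minute hand is at 6t degrees.
The smaller angle between them is 150 degrees when |30H - 5.5t| = 150 or |30H - 5.5t| = 210.
With H = 2, solve 30 x 2 - 5.5t = +/- target for each target:
  t = (30 x 2 - 150) / 5.5 = -16.36 (outside (0, 60))
  t = (30 x 2 + 150) / 5.5 = 38.18
  t = (30 x 2 - 210) / 5.5 = -27.27 (outside (0, 60))
  t = (30 x 2 + 210) / 5.5 = 49.09
Valid solutions in (0, 60): {38.18, 49.09} minutes.
The first occurrence is t = 38.18 minutes.
The hands form a 150-degree angle at 38.18 minutes past 2:00.

Final answer: 38.18 minutes past 2:00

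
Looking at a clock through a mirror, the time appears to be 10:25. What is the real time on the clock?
Reflection across the vertical (12-6) axis maps a hand at angle A degrees to (360 - A) degrees, which sends a reading of T minutes past 12:00 to (720 - T) minutes past 12:00.
Mirror reads 10:25 = 625 minutes past 12:00.
Actual time: (720 - 625) mod 720 = 95 minutes = 1:35.

Final answer: 1:35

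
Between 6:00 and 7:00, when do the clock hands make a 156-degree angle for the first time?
At t minutes past 6:00, the hour hand is at 30 x 6 + 0.5t degrees and the minute hand is at 6t degrees.
The smaller angle between them is 156 degrees when |30H - 5.5t| = 156 or |30H - 5.5t| = 204.
With H = 6, solve 30 x 6 - 5.5t = +/- target for each target:
  t = (30 x 6 - 156) / 5.5 = 4.36
  t = (30 x 6 + 156) / 5.5 = 61.09 (outside (0, 60))
  t = (30 x 6 - 204) / 5.5 = -4.36 (outside (0, 60))
  t = (30 x 6 + 204) / 5.5 = 69.82 (outside (0, 60))
Valid solutions in (0, 60): {4.36} minutes.
The first occurrence is t = 4.36 minutes.
The hands form a 156-degree angle at 4.36 minutes past 6:00.

Final answer: 4.36 minutes past 6:00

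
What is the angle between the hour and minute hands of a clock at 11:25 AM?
Hour hand position: 11 x 30 + 25 x 0.5 = 342.5 degrees
Minute hand position: 25 x 6 = 150 degrees
Difference: |342.5 - 150| = 192.5 degrees
Since 192.5 > 180, the smaller angle is 360 - 192.5 = 167.5 degrees

Final answer: 167.5 degrees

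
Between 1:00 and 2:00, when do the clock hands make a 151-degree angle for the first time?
At t minutes past 1:00, the hour hand is at 30 x 1 + 0.5t degrees and the minute hand is at 6t degrees.
The smaller angle between them is 151 degrees when |30H - 5.5t| = 151 or |30H - 5.5t| = 209.
With H = 1, solve 30 x 1 - 5.5t = +/- target for each target:
  t = (30 x 1 - 151) / 5.5 = -22 (outside (0, 60))
  t = (30 x 1 + 151) / 5.5 = 32.91
  t = (30 x 1 - 209) / 5.5 = -32.55 (outside (0, 60))
  t = (30 x 1 + 209) / 5.5 = 43.45
Valid solutions in (0, 60): {32.91, 43.45} minutes.
The first occurrence is t = 32.91 minutes.
The hands form a 151-degree angle at 32.91 minutes past 1:00.

Final answer: 32.91 minutes past 1:00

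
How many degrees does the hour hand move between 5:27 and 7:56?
The hour hand moves 0.5 degrees per minute.
Time elapsed: 7:56 - 5:27 = 149 minutes
Angular displacement: 149 x 0.5 = 74.5 degrees

Final answer: 74.5 degrees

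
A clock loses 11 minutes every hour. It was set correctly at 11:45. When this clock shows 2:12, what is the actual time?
For every 60 true minutes, the faulty clock advances 49 minutes, so 1 faulty-clock minute corresponds to 60/49 true minutes.
From 11:45 to 2:12 on the faulty dial is 147 minutes.
True elapsed: 147 x 60/49 = 180 minutes = 3 hours.
True time: 11:45 + 3 hours = 2:45.

Final answer: 2:45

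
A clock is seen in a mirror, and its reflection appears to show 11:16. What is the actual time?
Reflection across the vertical (12-6) axis maps a hand at angle A degrees to (360 - A) degrees, which sends a reading of T minutes past 12:00 to (720 - T) minutes past 12:00.
Mirror reads 11:16 = 676 minutes past 12:00.
Actual time: (720 - 676) mod 720 = 44 minutes = 12:44.

Final answer: 12:44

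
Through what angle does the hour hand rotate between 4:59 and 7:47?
The hour hand moves 0.5 degrees per minute.
Time elapsed: 7:47 - 4:59 = 168 minutes
Angular displacement: 168 x 0.5 = 84 degrees

Final answer: 84 degrees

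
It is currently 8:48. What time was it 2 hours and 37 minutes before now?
Starting time: 8:48 = 528 total minutes past 12:00
Subtracting: 2 hours and 37 minutes = 157 minutes
528 - 157 = 371 minutes
= 6 hours and 11 minutes past 12:00 = 6:11

Final answer: 6:11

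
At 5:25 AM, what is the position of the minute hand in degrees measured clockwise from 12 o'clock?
The minute hand moves 6 degrees per minute.
At 5:25: 25 x 6 = 150 degrees

Final answer: 150 degrees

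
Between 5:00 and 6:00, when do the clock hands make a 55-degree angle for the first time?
At t minutes past 5:00, the hour hand is at 30 x 5 + 0.5t degrees and the minute hand is at 6t degrees.
The smaller angle between them is 55 degrees when |30H - 5.5t| = 55 or |30H - 5.5t| = 305.
With H = 5, solve 30 x 5 - 5.5t = +/- target for each target:
  t = (30 x 5 - 55) / 5.5 = 17.27
  t = (30 x 5 + 55) / 5.5 = 37.27
  t = (30 x 5 - 305) / 5.5 = -28.18 (outside (0, 60))
  t = (30 x 5 + 305) / 5.5 = 82.73 (outside (0, 60))
Valid solutions in (0, 60): {17.27, 37.27} minutes.
The first occurrence is t = 17.27 minutes.
The hands form a 55-degree angle at 17.27 minutes past 5:00.

Final answer: 17.27 minutes past 5:00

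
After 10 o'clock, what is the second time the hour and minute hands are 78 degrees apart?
At t minutes past 10:00, the hour hand is at 30 x 10 + 0.5t degrees and the minute hand is at 6t degrees.
The smaller angle between them is 78 degrees when |30H - 5.5t| = 78 or |30H - 5.5t| = 282.
With H = 10, solve 30 x 10 - 5.5t = +/- target for each target:
  t = (30 x 10 - 78) / 5.5 = 40.36
  t = (30 x 10 + 78) / 5.5 = 68.73 (outside (0, 60))
  t = (30 x 10 - 282) / 5.5 = 3.27
  t = (30 x 10 + 282) / 5.5 = 105.82 (outside (0, 60))
Valid solutions in (0, 60): {3.27, 40.36} minutes.
The second occurrence is t = 40.36 minutes.
The hands form a 78-degree angle at 40.36 minutes past 10:00.

Final answer: 40.36 minutes past 10:00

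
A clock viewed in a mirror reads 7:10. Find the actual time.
Reflection across the vertical (12-6) axis maps a hand at angle A degrees to (360 - A) degrees, which sends a reading of T minutes past 12:00 to (720 - T) minutes past 12:00.
Mirror reads 7:10 = 430 minutes past 12:00.
Actual time: (720 - 430) mod 720 = 290 minutes = 4:50.

Final answer: 4:50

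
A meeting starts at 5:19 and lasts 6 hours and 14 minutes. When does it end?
Starting time: 5:19
Adding 14 minutes to 19 minutes: 19 + 14 = 33 minutes
Adding 6 hours: 5 + 6 = 11
Final time: 11:33

Final answer: 11:33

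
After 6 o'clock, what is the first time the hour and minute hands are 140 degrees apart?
At t minutes past 6:00, the hour hand is at 30 x 6 + 0.5t degrees and the minute hand is at 6t degrees.
The smaller angle between them is 140 degrees when |30H - 5.5t| = 140 or |30H - 5.5t| = 220.
With H = 6, solve 30 x 6 - 5.5t = +/- target for each target:
  t = (30 x 6 - 140) / 5.5 = 7.27
  t = (30 x 6 + 140) / 5.5 = 58.18
  t = (30 x 6 - 220) / 5.5 = -7.27 (outside (0, 60))
  t = (30 x 6 + 220) / 5.5 = 72.73 (outside (0, 60))
Valid solutions in (0, 60): {7.27, 58.18} minutes.
The first occurrence is t = 7.27 minutes.
The hands form a 140-degree angle at 7.27 minutes past 6:00.

Final answer: 7.27 minutes past 6:00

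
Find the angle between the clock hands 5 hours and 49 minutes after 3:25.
First find the time 5 hours and 49 minutes after 3:25.
Total minutes: 3 x 60 + 25 + 5 x 60 + 49 = 554.
554 mod 720 = 554 minutes = 9:14.
Now compute the angle at 9:14:
Hour hand: 9 x 30 + 14 x 0.5 = 277 degrees
Minute hand: 14 x 6 = 84 degrees
Difference: |277 - 84| = 193 degrees
Smaller angle: 360 - 193 = 167 degrees

Final answer: 167 degrees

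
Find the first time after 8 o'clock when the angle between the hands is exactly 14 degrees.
At t minutes past 8:00, the hour hand is at 30 x 8 + 0.5t degrees and the minute hand is at 6t degrees.
The smaller angle between them is 14 degrees when |30H - 5.5t| = 14 or |30H - 5.5t| = 346.
With H = 8, solve 30 x 8 - 5.5t = +/- target for each target:
  t = (30 x 8 - 14) / 5.5 = 41.09
  t = (30 x 8 + 14) / 5.5 = 46.18
  t = (30 x 8 - 346) / 5.5 = -19.27 (outside (0, 60))
  t = (30 x 8 + 346) / 5.5 = 106.55 (outside (0, 60))
Valid solutions in (0, 60): {41.09, 46.18} minutes.
The first occurrence is t = 41.09 minutes.
The hands form a 14-degree angle at 41.09 minutes past 8:00.

Final answer: 41.09 minutes past 8:00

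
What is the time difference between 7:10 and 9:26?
From 7:10 to 9:26:
(9 x 60 + 26) - (7 x 60 + 10) = 566 - 430 = 136 minutes
= 2 hours and 16 minutes

Final answer: 2 hours and 16 minutes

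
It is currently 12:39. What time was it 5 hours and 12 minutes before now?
Starting time: 12:39 = 39 total minutes past 12:00
Subtracting: 5 hours and 12 minutes = 312 minutes
39 - 312 = -273 (negative, add 12 hours = 720) = 447 minutes
= 7 hours and 27 minutes past 12:00 = 7:27

Final answer: 7:27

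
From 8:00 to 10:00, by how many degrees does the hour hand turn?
The hour hand moves 0.5 degrees per minute.
Time elapsed: 10:00 - 8:00 = 120 minutes
Angular displacement: 120 x 0.5 = 60 degrees

Final answer: 60 degrees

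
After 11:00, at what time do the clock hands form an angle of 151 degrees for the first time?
At t minutes past 11:00, the hour hand is at 30 x 11 + 0.5t degrees and the minute hand is at 6t degrees.
The smaller angle between them is 151 degrees when |30H - 5.5t| = 151 or |30H - 5.5t| = 209.
With H = 11, solve 30 x 11 - 5.5t = +/- target for each target:
  t = (30 x 11 - 151) / 5.5 = 32.55
  t = (30 x 11 + 151) / 5.5 = 87.45 (outside (0, 60))
  t = (30 x 11 - 209) / 5.5 = 22
  t = (30 x 11 + 209) / 5.5 = 98 (outside (0, 60))
Valid solutions in (0, 60): {22, 32.55} minutes.
The first occurrence is t = 22 minutes.
The hands form a 151-degree angle at 22 minutes past 11:00.

Final answer: 22 minutes past 11:00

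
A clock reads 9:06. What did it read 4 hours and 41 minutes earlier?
Starting time: 9:06 = 546 total minutes past 12:00
Subtracting: 4 hours and 41 minutes = 281 minutes
546 - 281 = 265 minutes
= 4 hours and 25 minutes past 12:00 = 4:25

Final answer: 4:25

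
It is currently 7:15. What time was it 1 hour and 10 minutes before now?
Starting time: 7:15 = 435 total minutes past 12:00
Subtracting: 1 hour and 10 minutes = 70 minutes
435 - 70 = 365 minutes
= 6 hours and 5 minutes past 12:00 = 6:05

Final answer: 6:05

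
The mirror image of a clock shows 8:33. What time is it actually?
Reflection across the vertical (12-6) axis maps a hand at angle A degrees to (360 - A) degrees, which sends a reading of T minutes past 12:00 to (720 - T) minutes past 12:00.
Mirror reads 8:33 = 513 minutes past 12:00.
Actual time: (720 - 513) mod 720 = 207 minutes = 3:27.

Final answer: 3:27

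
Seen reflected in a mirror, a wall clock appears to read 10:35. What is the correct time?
Reflection across the vertical (12-6) axis maps a hand at angle A degrees to (360 - A) degrees, which sends a reading of T minutes past 12:00 to (720 - T) minutes past 12:00.
Mirror reads 10:35 = 635 minutes past 12:00.
Actual time: (720 - 635) mod 720 = 85 minutes = 1:25.

Final answer: 1:25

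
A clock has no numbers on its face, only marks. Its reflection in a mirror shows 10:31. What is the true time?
Reflection across the vertical (12-6) axis maps a hand at angle A degrees to (360 - A) degrees, which sends a reading of T minutes past 12:00 to (720 - T) minutes past 12:00.
Mirror reads 10:31 = 631 minutes past 12:00.
Actual time: (720 - 631) mod 720 = 89 minutes = 1:29.

Final answer: 1:29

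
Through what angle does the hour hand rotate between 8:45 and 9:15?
The hour hand moves 0.5 degrees per minute.
Time elapsed: 9:15 - 8:45 = 30 minutes
Angular displacement: 30 x 0.5 = 15 degrees

Final answer: 15 degrees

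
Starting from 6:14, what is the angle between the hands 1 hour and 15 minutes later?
First find the time 1 hour and 15 minutes after 6:14.
Total minutes: 6 x 60 + 14 + 1 x 60 + 15 = 449.
449 mod 720 = 449 minutes = 7:29.
Now compute the angle at 7:29:
Hour hand: 7 x 30 + 29 x 0.5 = 224.5 degrees
Minute hand: 29 x 6 = 174 degrees
Difference: |224.5 - 174| = 50.5 degrees
The angle is 50.5 degrees

Final answer: 50.5 degrees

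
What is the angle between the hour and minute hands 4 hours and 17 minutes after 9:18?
First find the time 4 hours and 17 minutes after 9:18.
Total minutes: 9 x 60 + 18 + 4 x 60 + 17 = 815.
815 mod 720 = 95 minutes = 1:35.
Now compute the angle at 1:35:
Hour hand: 1 x 30 + 35 x 0.5 = 47.5 degrees
Minute hand: 35 x 6 = 210 degrees
Difference: |47.5 - 210| = 162.5 degrees
The angle is 162.5 degrees

Final answer: 162.5 degrees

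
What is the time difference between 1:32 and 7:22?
From 1:32 to 7:22:
(7 x 60 + 22) - (1 x 60 + 32) = 442 - 92 = 350 minutes
= 5 hours and 50 minutes

Final answer: 5 hours and 50 minutes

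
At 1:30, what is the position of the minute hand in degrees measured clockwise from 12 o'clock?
The minute hand moves 6 degrees per minute.
At 1:30: 30 x 6 = 180 degrees

Final answer: 180 degrees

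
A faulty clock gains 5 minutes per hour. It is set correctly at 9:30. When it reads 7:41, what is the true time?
For every 60 true minutes, the faulty clock advances 65 minutes, so 1 faulty-clock minute corresponds to 60/65 true minutes.
From 9:30 to 7:41 on the faulty dial is 611 minutes.
True elapsed: 611 x 60/65 = 564 minutes = 9 hours and 24 minutes.
True time: 9:30 + 9 hours and 24 minutes = 6:54.

Final answer: 6:54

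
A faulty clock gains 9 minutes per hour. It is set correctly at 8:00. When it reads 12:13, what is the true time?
For every 60 true minutes, the faulty clock advances 69 minutes, so 1 faulty-clock minute corresponds to 60/69 true minutes.
From 8:00 to 12:13 on the faulty dial is 253 minutes.
True elapsed: 253 x 60/69 = 220 minutes = 3 hours and 40 minutes.
True time: 8:00 + 3 hours and 40 minutes = 11:40.

Final answer: 11:40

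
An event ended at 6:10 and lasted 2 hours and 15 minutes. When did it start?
Starting time: 6:10 = 370 total minutes past 12:00
Subtracting: 2 hours and 15 minutes = 135 minutes
370 - 135 = 235 minutes
= 3 hours and 55 minutes past 12:00 = 3:55

Final answer: 3:55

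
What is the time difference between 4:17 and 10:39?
From 4:17 to 10:39:
(10 x 60 + 39) - (4 x 60 + 17) = 639 - 257 = 382 minutes
= 6 hours and 22 minutes

Final answer: 6 hours and 22 minutes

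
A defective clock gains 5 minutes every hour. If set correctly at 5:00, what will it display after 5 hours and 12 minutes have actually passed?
For every 60 true minutes, the faulty clock advances 60 + 5 = 65 minutes.
True elapsed: 5 hours and 12 minutes = 312 minutes.
Faulty clock advances: 312 x 65/60 = 338 minutes (drift: 26 minutes ahead).
Shown time: 5:00 + 338 minutes = 10:38.

Final answer: 10:38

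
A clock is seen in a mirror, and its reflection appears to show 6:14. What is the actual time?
Reflection across the vertical (12-6) axis maps a hand at angle A degrees to (360 - A) degrees, which sends a reading of T minutes past 12:00 to (720 - T) minutes past 12:00.
Mirror reads 6:14 = 374 minutes past 12:00.
Actual time: (720 - 374) mod 720 = 346 minutes = 5:46.

Final answer: 5:46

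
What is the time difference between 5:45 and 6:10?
From 5:45 to 6:10:
(6 x 60 + 10) - (5 x 60 + 45) = 370 - 345 = 25 minutes
= 25 minutes

Final answer: 25 minutes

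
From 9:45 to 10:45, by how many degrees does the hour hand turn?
The hour hand moves 0.5 degrees per minute.
Time elapsed: 10:45 - 9:45 = 60 minutes
Angular displacement: 60 x 0.5 = 30 degrees

Final answer: 30 degrees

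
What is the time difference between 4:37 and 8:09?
From 4:37 to 8:09:
(8 x 60 + 9) - (4 x 60 + 37) = 489 - 277 = 212 minutes
= 3 hours and 32 minutes

Final answer: 3 hours and 32 minutes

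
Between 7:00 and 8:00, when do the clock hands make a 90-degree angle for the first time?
At t minutes past 7:00, the hour hand is at 30 x 7 + 0.5t degrees and the minute hand is at 6t degrees.
The smaller angle between them is 90 degrees when |30H - 5.5t| = 90 or |30H - 5.5t| = 270.
With H = 7, solve 30 x 7 - 5.5t = +/- target for each target:
  t = (30 x 7 - 90) / 5.5 = 21.82
  t = (30 x 7 + 90) / 5.5 = 54.55
  t = (30 x 7 - 270) / 5.5 = -10.91 (outside (0, 60))
  t = (30 x 7 + 270) / 5.5 = 87.27 (outside (0, 60))
Valid solutions in (0, 60): {21.82, 54.55} minutes.
The first occurrence is t = 21.82 minutes.
The hands form a 90-degree angle at 21.82 minutes past 7:00.

Final answer: 21.82 minutes past 7:00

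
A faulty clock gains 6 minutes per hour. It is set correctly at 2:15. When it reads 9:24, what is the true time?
For every 60 true minutes, the faulty clock advances 66 minutes, so 1 faulty-clock minute corresponds to 60/66 true minutes.
From 2:15 to 9:24 on the faulty dial is 429 minutes.
True elapsed: 429 x 60/66 = 390 minutes = 6 hours and 30 minutes.
True time: 2:15 + 6 hours and 30 minutes = 8:45.

Final answer: 8:45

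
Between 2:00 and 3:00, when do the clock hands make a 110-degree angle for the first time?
At t minutes past 2:00, the hour hand is at 30 x 2 + 0.5t degrees and the minute hand is at 6t degrees.
The smaller angle between them is 110 degrees when |30H - 5.5t| = 110 or |30H - 5.5t| = 250.
With H = 2, solve 30 x 2 - 5.5t = +/- target for each target:
  t = (30 x 2 - 110) / 5.5 = -9.09 (outside (0, 60))
  t = (30 x 2 + 110) / 5.5 = 30.91
  t = (30 x 2 - 250) / 5.5 = -34.55 (outside (0, 60))
  t = (30 x 2 + 250) / 5.5 = 56.36
Valid solutions in (0, 60): {30.91, 56.36} minutes.
The first occurrence is t = 30.91 minutes.
The hands form a 110-degree angle at 30.91 minutes past 2:00.

Final answer: 30.91 minutes past 2:00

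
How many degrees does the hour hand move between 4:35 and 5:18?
The hour hand moves 0.5 degrees per minute.
Time elapsed: 5:18 - 4:35 = 43 minutes
Angular displacement: 43 x 0.5 = 21.5 degrees

Final answer: 21.5 degrees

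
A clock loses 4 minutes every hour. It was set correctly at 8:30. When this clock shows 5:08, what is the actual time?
For every 60 true minutes, the faulty clock advances 56 minutes, so 1 faulty-clock minute corresponds to 60/56 true minutes.
From 8:30 to 5:08 on the faulty dial is 518 minutes.
True elapsed: 518 x 60/56 = 555 minutes = 9 hours and 15 minutes.
True time: 8:30 + 9 hours and 15 minutes = 5:45.

Final answer: 5:45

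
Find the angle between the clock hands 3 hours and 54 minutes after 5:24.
First find the time 3 hours and 54 minutes after 5:24.
Total minutes: 5 x 60 + 24 + 3 x 60 + 54 = 558.
558 mod 720 = 558 minutes = 9:18.
Now compute the angle at 9:18:
Hour hand: 9 x 30 + 18 x 0.5 = 279 degrees
Minute hand: 18 x 6 = 108 degrees
Difference: |279 - 108| = 171 degrees
The angle is 171 degrees

Final answer: 171 degrees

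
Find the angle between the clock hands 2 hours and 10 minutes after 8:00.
First find the time 2 hours and 10 minutes after 8:00.
Total minutes: 8 x 60 + 0 + 2 x 60 + 10 = 610.
610 mod 720 = 610 minutes = 10:10.
Now compute the angle at 10:10:
Hour hand: 10 x 30 + 10 x 0.5 = 305 degrees
Minute hand: 10 x 6 = 60 degrees
Difference: |305 - 60| = 245 degrees
Smaller angle: 360 - 245 = 115 degrees

Final answer: 115 degrees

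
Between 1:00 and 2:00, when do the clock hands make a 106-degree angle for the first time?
At t minutes past 1:00, the hour hand is at 30 x 1 + 0.5t degrees and the minute hand is at 6t degrees.
The smaller angle between them is 106 degrees when |30H - 5.5t| = 106 or |30H - 5.5t| = 254.
With H = 1, solve 30 x 1 - 5.5t = +/- target for each target:
  t = (30 x 1 - 106) / 5.5 = -13.82 (outside (0, 60))
  t = (30 x 1 + 106) / 5.5 = 24.73
  t = (30 x 1 - 254) / 5.5 = -40.73 (outside (0, 60))
  t = (30 x 1 + 254) / 5.5 = 51.64
Valid solutions in (0, 60): {24.73, 51.64} minutes.
The first occurrence is t = 24.73 minutes.
The hands form a 106-degree angle at 24.73 minutes past 1:00.

Final answer: 24.73 minutes past 1:00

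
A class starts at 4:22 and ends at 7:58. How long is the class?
From 4:22 to 7:58:
(7 x 60 + 58) - (4 x 60 + 22) = 478 - 262 = 216 minutes
= 3 hours and 36 minutes

Final answer: 3 hours and 36 minutes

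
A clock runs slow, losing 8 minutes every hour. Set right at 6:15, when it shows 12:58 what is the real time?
For every 60 true minutes, the faulty clock advances 52 minutes, so 1 faulty-clock minute corresponds to 60/52 true minutes.
From 6:15 to 12:58 on the faulty dial is 403 minutes.
True elapsed: 403 x 60/52 = 465 minutes = 7 hours and 45 minutes.
True time: 6:15 + 7 hours and 45 minutes = 2:00.

Final answer: 2:00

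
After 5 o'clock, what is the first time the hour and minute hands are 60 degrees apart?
At t minutes past 5:00, the hour hand is at 30 x 5 + 0.5t degrees and the minute hand is at 6t degrees.
The smaller angle between them is 60 degrees when |30H - 5.5t| = 60 or |30H - 5.5t| = 300.
With H = 5, solve 30 x 5 - 5.5t = +/- target for each target:
  t = (30 x 5 - 60) / 5.5 = 16.36
  t = (30 x 5 + 60) / 5.5 = 38.18
  t = (30 x 5 - 300) / 5.5 = -27.27 (outside (0, 60))
  t = (30 x 5 + 300) / 5.5 = 81.82 (outside (0, 60))
Valid solutions in (0, 60): {16.36, 38.18} minutes.
The first occurrence is t = 16.36 minutes.
The hands form a 60-degree angle at 16.36 minutes past 5:00.

Final answer: 16.36 minutes past 5:00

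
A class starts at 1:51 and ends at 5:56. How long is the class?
From 1:51 to 5:56:
(5 x 60 + 56) - (1 x 60 + 51) = 356 - 111 = 245 minutes
= 4 hours and 5 minutes

Final answer: 4 hours and 5 minutes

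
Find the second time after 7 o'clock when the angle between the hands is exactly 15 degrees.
At t minutes past 7:00, the hour hand is at 30 x 7 + 0.5t degrees and the minute hand is at 6t degrees.
The smaller angle between them is 15 degrees when |30H - 5.5t| = 15 or |30H - 5.5t| = 345.
With H = 7, solve 30 x 7 - 5.5t = +/- target for each target:
  t = (30 x 7 - 15) / 5.5 = 35.45
  t = (30 x 7 + 15) / 5.5 = 40.91
  t = (30 x 7 - 345) / 5.5 = -24.55 (outside (0, 60))
  t = (30 x 7 + 345) / 5.5 = 100.91 (outside (0, 60))
Valid solutions in (0, 60): {35.45, 40.91} minutes.
The second occurrence is t = 40.91 minutes.
The hands form a 15-degree angle at 40.91 minutes past 7:00.

Final answer: 40.91 minutes past 7:00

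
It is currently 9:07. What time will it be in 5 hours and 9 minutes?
Starting time: 9:07
Adding 9 minutes to 7 minutes: 7 + 9 = 16 minutes
Adding 5 hours: 9 + 5 = 14 - 12 = 2
Final time: 2:16

Final answer: 2:16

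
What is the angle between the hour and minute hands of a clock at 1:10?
Hour hand position: 1 x 30 + 10 x 0.5 = 35 degrees
Minute hand position: 10 x 6 = 60 degrees
Difference: |35 - 60| = 25 degrees
The angle between the hands is 25 degrees

Final answer: 25 degrees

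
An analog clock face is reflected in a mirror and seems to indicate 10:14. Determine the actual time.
Reflection across the vertical (12-6) axis maps a hand at angle A degrees to (360 - A) degrees, which sends a reading of T minutes past 12:00 to (720 - T) minutes past 12:00.
Mirror reads 10:14 = 614 minutes past 12:00.
Actual time: (720 - 614) mod 720 = 106 minutes = 1:46.

Final answer: 1:46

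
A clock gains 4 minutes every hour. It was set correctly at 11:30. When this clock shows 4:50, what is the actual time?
For every 60 true minutes, the faulty clock advances 64 minutes, so 1 faulty-clock minute corresponds to 60/64 true minutes.
From 11:30 to 4:50 on the faulty dial is 320 minutes.
True elapsed: 320 x 60/64 = 300 minutes = 5 hours.
True time: 11:30 + 5 hours = 4:30.

Final answer: 4:30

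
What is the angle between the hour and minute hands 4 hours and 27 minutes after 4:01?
First find the time 4 hours and 27 minutes after 4:01.
Total minutes: 4 x 60 + 1 + 4 x 60 + 27 = 508.
508 mod 720 = 508 minutes = 8:28.
Now compute the angle at 8:28:
Hour hand: 8 x 30 + 28 x 0.5 = 254 degrees
Minute hand: 28 x 6 = 168 degrees
Difference: |254 - 168| = 86 degrees
The angle is 86 degrees

Final answer: 86 degrees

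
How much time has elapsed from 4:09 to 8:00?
From 4:09 to 8:00:
(8 x 60 + 0) - (4 x 60 + 9) = 480 - 249 = 231 minutes
= 3 hours and 51 minutes

Final answer: 3 hours and 51 minutes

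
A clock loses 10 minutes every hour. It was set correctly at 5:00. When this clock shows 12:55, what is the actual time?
For every 60 true minutes, the faulty clock advances 50 minutes, so 1 faulty-clock minute corresponds to 60/50 true minutes.
From 5:00 to 12:55 on the faulty dial is 475 minutes.
True elapsed: 475 x 60/50 = 570 minutes = 9 hours and 30 minutes.
True time: 5:00 + 9 hours and 30 minutes = 2:30.

Final answer: 2:30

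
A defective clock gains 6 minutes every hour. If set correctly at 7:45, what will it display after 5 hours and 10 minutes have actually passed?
For every 60 true minutes, the faulty clock advances 60 + 6 = 66 minutes.
True elapsed: 5 hours and 10 minutes = 310 minutes.
Faulty clock advances: 310 x 66/60 = 341 minutes (drift: 31 minutes ahead).
Shown time: 7:45 + 341 minutes = 1:26.

Final answer: 1:26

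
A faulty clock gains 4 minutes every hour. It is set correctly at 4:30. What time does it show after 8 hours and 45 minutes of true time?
For every 60 true minutes, the faulty clock advances 60 + 4 = 64 minutes.
True elapsed: 8 hours and 45 minutes = 525 minutes.
Faulty clock advances: 525 x 64/60 = 560 minutes (drift: 35 minutes ahead).
Shown time: 4:30 + 560 minutes = 1:50.

Final answer: 1:50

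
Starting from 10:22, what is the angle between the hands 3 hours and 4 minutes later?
First find the time 3 hours and 4 minutes after 10:22.
Total minutes: 10 x 60 + 22 + 3 x 60 + 4 = 806.
806 mod 720 = 86 minutes = 1:26.
Now compute the angle at 1:26:
Hour hand: 1 x 30 + 26 x 0.5 = 43 degrees
Minute hand: 26 x 6 = 156 degrees
Difference: |43 - 156| = 113 degrees
The angle is 113 degrees

Final answer: 113 degrees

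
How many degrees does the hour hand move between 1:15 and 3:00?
The hour hand moves 0.5 degrees per minute.
Time elapsed: 3:00 - 1:15 = 105 minutes
Angular displacement: 105 x 0.5 = 52.5 degrees

Final answer: 52.5 degrees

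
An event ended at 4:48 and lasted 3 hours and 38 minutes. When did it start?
Starting time: 4:48 = 288 total minutes past 12:00
Subtracting: 3 hours and 38 minutes = 218 minutes
288 - 218 = 70 minutes
= 1 hour and 10 minutes past 12:00 = 1:10

Final answer: 1:10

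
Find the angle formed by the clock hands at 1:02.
Hour hand position: 1 x 30 + 2 x 0.5 = 31 degrees
Minute hand position: 2 x 6 = 12 degrees
Difference: |31 - 12| = 19 degrees
The angle between the hands is 19 degrees

Final answer: 19 degrees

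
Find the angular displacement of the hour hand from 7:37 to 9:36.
The hour hand moves 0.5 degrees per minute.
Time elapsed: 9:36 - 7:37 = 119 minutes
Angular displacement: 119 x 0.5 = 59.5 degrees

Final answer: 59.5 degrees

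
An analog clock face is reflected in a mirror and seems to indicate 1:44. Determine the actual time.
Reflection across the vertical (12-6) axis maps a hand at angle A degrees to (360 - A) degrees, which sends a reading of T minutes past 12:00 to (720 - T) minutes past 12:00.
Mirror reads 1:44 = 104 minutes past 12:00.
Actual time: (720 - 104) mod 720 = 616 minutes = 10:16.

Final answer: 10:16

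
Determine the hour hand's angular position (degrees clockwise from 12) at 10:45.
The hour hand moves 30 degrees per hour and 0.5 degrees per minute.
At 10:45: (10) x 30 + 45 x 0.5 = 300 + 22.5 = 322.5 degrees

Final answer: 322.5 degrees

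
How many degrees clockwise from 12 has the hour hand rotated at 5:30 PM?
The hour hand moves 30 degrees per hour and 0.5 degrees per minute.
At 5:30: (5) x 30 + 30 x 0.5 = 150 + 15 = 165 degrees

Final answer: 165 degrees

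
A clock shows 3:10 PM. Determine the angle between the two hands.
Hour hand position: 3 x 30 + 10 x 0.5 = 95 degrees
Minute hand position: 10 x 6 = 60 degrees
Difference: |95 - 60| = 35 degrees
The angle between the hands is 35 degrees

Final answer: 35 degrees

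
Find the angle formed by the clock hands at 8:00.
Hour hand position: 8 x 30 + 0 x 0.5 = 240 degrees
Minute hand position: 0 x 6 = 0 degrees
Difference: |240 - 0| = 240 degrees
Since 240 > 180, the smaller angle is 360 - 240 = 120 degrees

Final answer: 120 degrees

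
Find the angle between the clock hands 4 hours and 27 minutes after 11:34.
First find the time 4 hours and 27 minutes after 11:34.
Total minutes: 11 x 60 + 34 + 4 x 60 + 27 = 961.
961 mod 720 = 241 minutes = 4:01.
Now compute the angle at 4:01:
Hour hand: 4 x 30 + 1 x 0.5 = 120.5 degrees
Minute hand: 1 x 6 = 6 degrees
Difference: |120.5 - 6| = 114.5 degrees
The angle is 114.5 degrees

Final answer: 114.5 degrees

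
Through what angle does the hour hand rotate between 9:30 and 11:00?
The hour hand moves 0.5 degrees per minute.
Time elapsed: 11:00 - 9:30 = 90 minutes
Angular displacement: 90 x 0.5 = 45 degrees

Final answer: 45 degrees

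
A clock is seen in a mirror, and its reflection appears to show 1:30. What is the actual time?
Reflection across the vertical (12-6) axis maps a hand at angle A degrees to (360 - A) degrees, which sends a reading of T minutes past 12:00 to (720 - T) minutes past 12:00.
Mirror reads 1:30 = 90 minutes past 12:00.
Actual time: (720 - 90) mod 720 = 630 minutes = 10:30.

Final answer: 10:30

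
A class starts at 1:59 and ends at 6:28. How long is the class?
From 1:59 to 6:28:
(6 x 60 + 28) - (1 x 60 + 59) = 388 - 119 = 269 minutes
= 4 hours and 29 minutes

Final answer: 4 hours and 29 minutes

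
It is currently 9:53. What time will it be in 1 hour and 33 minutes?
Starting time: 9:53
Adding 33 minutes to 53 minutes: 53 + 33 = 86 minutes = 1 hour and 26 minutes
Adding 1 hour: 9 + 1 + 1 (carry) = 11
Final time: 11:26

Final answer: 11:26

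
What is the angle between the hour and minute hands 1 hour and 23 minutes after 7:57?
First find the time 1 hour and 23 minutes after 7:57.
Total minutes: 7 x 60 + 57 + 1 x 60 + 23 = 560.
560 mod 720 = 560 minutes = 9:20.
Now compute the angle at 9:20:
Hour hand: 9 x 30 + 20 x 0.5 = 280 degrees
Minute hand: 20 x 6 = 120 degrees
Difference: |280 - 120| = 160 degrees
The angle is 160 degrees

Final answer: 160 degrees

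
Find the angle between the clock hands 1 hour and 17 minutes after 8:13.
First find the time 1 hour and 17 minutes after 8:13.
Total minutes: 8 x 60 + 13 + 1 x 60 + 17 = 570.
570 mod 720 = 570 minutes = 9:30.
Now compute the angle at 9:30:
Hour hand: 9 x 30 + 30 x 0.5 = 285 degrees
Minute hand: 30 x 6 = 180 degrees
Difference: |285 - 180| = 105 degrees
The angle is 105 degrees

Final answer: 105 degrees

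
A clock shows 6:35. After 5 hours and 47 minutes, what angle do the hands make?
First find the time 5 hours and 47 minutes after 6:35.
Total minutes: 6 x 60 + 35 + 5 x 60 + 47 = 742.
742 mod 720 = 22 minutes = 12:22.
Now compute the angle at 12:22:
Hour hand: 0 x 30 + 22 x 0.5 = 11 degrees
Minute hand: 22 x 6 = 132 degrees
Difference: |11 - 132| = 121 degrees
The angle is 121 degrees

Final answer: 121 degrees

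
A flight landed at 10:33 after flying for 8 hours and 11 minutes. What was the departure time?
Starting time: 10:33 = 633 total minutes past 12:00
Subtracting: 8 hours and 11 minutes = 491 minutes
633 - 491 = 142 minutes
= 2 hours and 22 minutes past 12:00 = 2:22

Final answer: 2:22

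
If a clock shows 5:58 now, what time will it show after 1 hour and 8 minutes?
Starting time: 5:58
Adding 8 minutes to 58 minutes: 58 + 8 = 66 minutes = 1 hour and 6 minutes
Adding 1 hour: 5 + 1 + 1 (carry) = 7
Final time: 7:06

Final answer: 7:06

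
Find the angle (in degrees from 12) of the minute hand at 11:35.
The minute hand moves 6 degrees per minute.
At 11:35: 35 x 6 = 210 degrees

Final answer: 210 degrees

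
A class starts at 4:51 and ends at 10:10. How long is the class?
From 4:51 to 10:10:
(10 x 60 + 10) - (4 x 60 + 51) = 610 - 291 = 319 minutes
= 5 hours and 19 minutes

Final answer: 5 hours and 19 minutes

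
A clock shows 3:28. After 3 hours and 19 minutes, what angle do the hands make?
First find the time 3 hours and 19 minutes after 3:28.
Total minutes: 3 x 60 + 28 + 3 x 60 + 19 = 407.
407 mod 720 = 407 minutes = 6:47.
Now compute the angle at 6:47:
Hour hand: 6 x 30 + 47 x 0.5 = 203.5 degrees
Minute hand: 47 x 6 = 282 degrees
Difference: |203.5 - 282| = 78.5 degrees
The angle is 78.5 degrees

Final answer: 78.5 degrees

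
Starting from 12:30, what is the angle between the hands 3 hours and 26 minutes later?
First find the time 3 hours and 26 minutes after 12:30.
Total minutes: 12 x 60 + 30 + 3 x 60 + 26 = 956.
956 mod 720 = 236 minutes = 3:56.
Now compute the angle at 3:56:
Hour hand: 3 x 30 + 56 x 0.5 = 118 degrees
Minute hand: 56 x 6 = 336 degrees
Difference: |118 - 336| = 218 degrees
Smaller angle: 360 - 218 = 142 degrees

Final answer: 142 degrees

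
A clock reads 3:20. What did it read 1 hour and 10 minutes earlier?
Starting time: 3:20 = 200 total minutes past 12:00
Subtracting: 1 hour and 10 minutes = 70 minutes
200 - 70 = 130 minutes
= 2 hours and 10 minutes past 12:00 = 2:10

Final answer: 2:10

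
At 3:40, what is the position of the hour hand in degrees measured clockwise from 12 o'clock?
The hour hand moves 30 degrees per hour and 0.5 degrees per minute.
At 3:40: (3) x 30 + 40 x 0.5 = 90 + 20 = 110 degrees

Final answer: 110 degrees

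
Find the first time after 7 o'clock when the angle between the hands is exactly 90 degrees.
At t minutes past 7:00, the hour hand is at 30 x 7 + 0.5t degrees and the minute hand is at 6t degrees.
The smaller angle between them is 90 degrees when |30H - 5.5t| = 90 or |30H - 5.5t| = 270.
With H = 7, solve 30 x 7 - 5.5t = +/- target for each target:
  t = (30 x 7 - 90) / 5.5 = 21.82
  t = (30 x 7 + 90) / 5.5 = 54.55
  t = (30 x 7 - 270) / 5.5 = -10.91 (outside (0, 60))
  t = (30 x 7 + 270) / 5.5 = 87.27 (outside (0, 60))
Valid solutions in (0, 60): {21.82, 54.55} minutes.
The first occurrence is t = 21.82 minutes.
The hands form a 90-degree angle at 21.82 minutes past 7:00.

Final answer: 21.82 minutes past 7:00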